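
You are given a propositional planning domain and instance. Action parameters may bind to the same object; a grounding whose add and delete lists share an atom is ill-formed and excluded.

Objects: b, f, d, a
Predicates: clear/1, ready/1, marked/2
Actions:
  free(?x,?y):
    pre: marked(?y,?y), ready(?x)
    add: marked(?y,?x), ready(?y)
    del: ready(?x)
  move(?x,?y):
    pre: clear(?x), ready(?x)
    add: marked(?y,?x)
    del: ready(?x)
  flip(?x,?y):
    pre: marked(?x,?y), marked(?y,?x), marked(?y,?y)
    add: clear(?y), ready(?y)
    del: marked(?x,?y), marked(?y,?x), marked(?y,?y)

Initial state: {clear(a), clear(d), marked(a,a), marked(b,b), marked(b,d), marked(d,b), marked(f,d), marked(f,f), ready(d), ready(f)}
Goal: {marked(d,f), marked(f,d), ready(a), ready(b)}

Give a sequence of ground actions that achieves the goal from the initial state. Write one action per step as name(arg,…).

free(f,b); free(d,a); flip(f,f); move(f,d)

1. free(f,b)  →  {clear(a), clear(d), marked(a,a), marked(b,b), marked(b,d), marked(b,f), marked(d,b), marked(f,d), marked(f,f), ready(b), ready(d)}
2. free(d,a)  →  {clear(a), clear(d), marked(a,a), marked(a,d), marked(b,b), marked(b,d), marked(b,f), marked(d,b), marked(f,d), marked(f,f), ready(a), ready(b)}
3. flip(f,f)  →  {clear(a), clear(d), clear(f), marked(a,a), marked(a,d), marked(b,b), marked(b,d), marked(b,f), marked(d,b), marked(f,d), ready(a), ready(b), ready(f)}
4. move(f,d)  →  {clear(a), clear(d), clear(f), marked(a,a), marked(a,d), marked(b,b), marked(b,d), marked(b,f), marked(d,b), marked(d,f), marked(f,d), ready(a), ready(b)}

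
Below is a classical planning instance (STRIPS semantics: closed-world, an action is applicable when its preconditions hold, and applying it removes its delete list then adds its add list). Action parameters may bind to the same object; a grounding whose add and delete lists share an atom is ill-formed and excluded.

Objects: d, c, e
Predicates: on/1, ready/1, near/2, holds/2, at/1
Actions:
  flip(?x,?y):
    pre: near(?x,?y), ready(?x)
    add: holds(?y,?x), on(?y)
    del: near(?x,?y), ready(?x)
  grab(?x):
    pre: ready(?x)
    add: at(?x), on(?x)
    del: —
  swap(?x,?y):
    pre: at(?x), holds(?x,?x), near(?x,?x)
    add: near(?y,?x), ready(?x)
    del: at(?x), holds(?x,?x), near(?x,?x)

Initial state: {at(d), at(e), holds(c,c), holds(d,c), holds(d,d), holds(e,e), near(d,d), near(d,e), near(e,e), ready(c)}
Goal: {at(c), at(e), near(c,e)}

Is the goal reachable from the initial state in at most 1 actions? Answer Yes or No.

1. grab(c)  →  {at(c), at(d), at(e), holds(c,c), holds(d,c), holds(d,d), holds(e,e), near(d,d), near(d,e), near(e,e), on(c), ready(c)}
2. swap(e,c)  →  {at(c), at(d), holds(c,c), holds(d,c), holds(d,d), near(c,e), near(d,d), near(d,e), on(c), ready(c), ready(e)}
3. grab(e)  →  {at(c), at(d), at(e), holds(c,c), holds(d,c), holds(d,d), near(c,e), near(d,d), near(d,e), on(c), on(e), ready(c), ready(e)}
optimal plan length = 3; 3 > 1

No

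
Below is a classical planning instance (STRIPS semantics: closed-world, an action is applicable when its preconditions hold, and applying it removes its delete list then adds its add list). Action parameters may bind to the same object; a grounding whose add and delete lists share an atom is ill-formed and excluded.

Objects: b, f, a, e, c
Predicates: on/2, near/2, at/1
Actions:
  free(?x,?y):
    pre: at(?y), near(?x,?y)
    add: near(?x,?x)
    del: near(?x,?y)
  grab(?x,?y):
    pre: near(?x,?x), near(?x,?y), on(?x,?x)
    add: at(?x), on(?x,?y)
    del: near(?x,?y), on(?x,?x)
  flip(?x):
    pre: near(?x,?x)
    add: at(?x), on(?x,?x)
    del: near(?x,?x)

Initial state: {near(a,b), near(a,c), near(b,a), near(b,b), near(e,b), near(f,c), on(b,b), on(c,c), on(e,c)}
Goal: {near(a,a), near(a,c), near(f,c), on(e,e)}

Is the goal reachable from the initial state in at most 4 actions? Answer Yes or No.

1. grab(b,a)  →  {at(b), near(a,b), near(a,c), near(b,b), near(e,b), near(f,c), on(b,a), on(c,c), on(e,c)}
2. free(a,b)  →  {at(b), near(a,a), near(a,c), near(b,b), near(e,b), near(f,c), on(b,a), on(c,c), on(e,c)}
3. free(e,b)  →  {at(b), near(a,a), near(a,c), near(b,b), near(e,e), near(f,c), on(b,a), on(c,c), on(e,c)}
4. flip(e)  →  {at(b), at(e), near(a,a), near(a,c), near(b,b), near(f,c), on(b,a), on(c,c), on(e,c), on(e,e)}
optimal plan length = 4; 4 ≤ 4

Yes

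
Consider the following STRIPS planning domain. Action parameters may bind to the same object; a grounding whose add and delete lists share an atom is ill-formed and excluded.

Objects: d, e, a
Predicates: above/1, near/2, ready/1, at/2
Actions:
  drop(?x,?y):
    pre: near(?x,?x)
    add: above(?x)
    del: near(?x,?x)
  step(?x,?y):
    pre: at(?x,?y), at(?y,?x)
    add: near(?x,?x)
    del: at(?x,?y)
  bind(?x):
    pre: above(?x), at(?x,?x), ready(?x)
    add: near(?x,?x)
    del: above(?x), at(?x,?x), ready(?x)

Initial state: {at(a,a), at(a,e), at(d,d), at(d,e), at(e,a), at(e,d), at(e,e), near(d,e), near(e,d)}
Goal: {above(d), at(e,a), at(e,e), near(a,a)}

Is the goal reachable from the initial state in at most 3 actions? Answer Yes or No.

Yes

1. step(d,d)  →  {at(a,a), at(a,e), at(d,e), at(e,a), at(e,d), at(e,e), near(d,d), near(d,e), near(e,d)}
2. drop(d,d)  →  {above(d), at(a,a), at(a,e), at(d,e), at(e,a), at(e,d), at(e,e), near(d,e), near(e,d)}
3. step(a,e)  →  {above(d), at(a,a), at(d,e), at(e,a), at(e,d), at(e,e), near(a,a), near(d,e), near(e,d)}
optimal plan length = 3; 3 ≤ 3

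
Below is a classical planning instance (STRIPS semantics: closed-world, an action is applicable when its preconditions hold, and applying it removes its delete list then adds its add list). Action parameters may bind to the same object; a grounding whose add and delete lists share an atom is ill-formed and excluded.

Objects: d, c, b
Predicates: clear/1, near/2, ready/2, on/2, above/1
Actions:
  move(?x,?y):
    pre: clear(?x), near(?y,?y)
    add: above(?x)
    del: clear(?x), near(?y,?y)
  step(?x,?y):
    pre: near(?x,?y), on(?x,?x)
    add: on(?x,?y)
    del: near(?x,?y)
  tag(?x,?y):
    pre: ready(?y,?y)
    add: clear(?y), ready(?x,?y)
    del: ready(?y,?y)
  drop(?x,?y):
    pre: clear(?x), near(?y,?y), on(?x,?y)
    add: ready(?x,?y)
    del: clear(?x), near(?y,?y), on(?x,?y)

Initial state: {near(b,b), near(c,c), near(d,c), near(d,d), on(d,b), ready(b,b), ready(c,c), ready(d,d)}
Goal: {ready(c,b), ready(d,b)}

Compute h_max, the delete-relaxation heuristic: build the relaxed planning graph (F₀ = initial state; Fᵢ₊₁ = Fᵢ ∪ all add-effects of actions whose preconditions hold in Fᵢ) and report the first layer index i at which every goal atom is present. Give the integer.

1

F0 = init (8 atoms)
F1 = F0 ∪ {clear(b), clear(c), clear(d), ready(b,c), ready(b,d), ready(c,b), ready(c,d), ready(d,b), ready(d,c)}  (17 atoms)
goal ⊆ F1  ⇒  h_max = 1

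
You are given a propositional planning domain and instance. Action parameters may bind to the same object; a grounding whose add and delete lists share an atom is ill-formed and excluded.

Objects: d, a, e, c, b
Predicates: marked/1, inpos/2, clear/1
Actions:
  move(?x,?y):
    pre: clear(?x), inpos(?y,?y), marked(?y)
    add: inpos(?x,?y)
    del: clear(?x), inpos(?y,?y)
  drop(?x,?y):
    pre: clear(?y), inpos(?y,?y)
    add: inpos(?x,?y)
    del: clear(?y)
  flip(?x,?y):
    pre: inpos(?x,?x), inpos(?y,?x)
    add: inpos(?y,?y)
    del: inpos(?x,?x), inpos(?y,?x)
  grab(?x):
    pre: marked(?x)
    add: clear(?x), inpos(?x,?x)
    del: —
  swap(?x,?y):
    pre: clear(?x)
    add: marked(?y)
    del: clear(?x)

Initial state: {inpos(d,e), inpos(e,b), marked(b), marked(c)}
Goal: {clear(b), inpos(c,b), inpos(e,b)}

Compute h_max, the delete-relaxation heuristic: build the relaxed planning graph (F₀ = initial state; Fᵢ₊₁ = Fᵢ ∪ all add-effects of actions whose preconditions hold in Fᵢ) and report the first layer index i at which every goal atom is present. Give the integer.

F0 = init (4 atoms)
F1 = F0 ∪ {clear(b), clear(c), inpos(b,b), inpos(c,c)}  (8 atoms)
F2 = F1 ∪ {inpos(a,b), inpos(a,c), inpos(b,c), inpos(c,b), inpos(d,b), inpos(d,c), inpos(e,c), inpos(e,e), marked(a), marked(d), marked(e)}  (19 atoms)
goal ⊆ F2  ⇒  h_max = 2

2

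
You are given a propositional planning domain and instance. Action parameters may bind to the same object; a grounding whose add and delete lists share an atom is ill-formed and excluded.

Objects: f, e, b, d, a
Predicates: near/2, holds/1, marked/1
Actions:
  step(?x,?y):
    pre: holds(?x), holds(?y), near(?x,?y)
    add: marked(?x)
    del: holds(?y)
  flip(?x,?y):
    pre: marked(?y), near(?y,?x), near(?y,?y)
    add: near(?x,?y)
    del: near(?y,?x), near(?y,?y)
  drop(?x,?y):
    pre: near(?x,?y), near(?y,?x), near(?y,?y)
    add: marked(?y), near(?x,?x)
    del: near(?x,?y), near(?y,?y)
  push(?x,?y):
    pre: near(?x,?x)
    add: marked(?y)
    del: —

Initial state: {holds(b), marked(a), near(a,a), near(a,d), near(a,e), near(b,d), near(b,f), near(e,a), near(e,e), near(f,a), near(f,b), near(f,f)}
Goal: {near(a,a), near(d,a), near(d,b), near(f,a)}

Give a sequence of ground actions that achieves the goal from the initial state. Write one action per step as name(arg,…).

1. flip(d,a)  →  {holds(b), marked(a), near(a,e), near(b,d), near(b,f), near(d,a), near(e,a), near(e,e), near(f,a), near(f,b), near(f,f)}
2. drop(b,f)  →  {holds(b), marked(a), marked(f), near(a,e), near(b,b), near(b,d), near(d,a), near(e,a), near(e,e), near(f,a), near(f,b)}
3. step(b,b)  →  {marked(a), marked(b), marked(f), near(a,e), near(b,b), near(b,d), near(d,a), near(e,a), near(e,e), near(f,a), near(f,b)}
4. flip(d,b)  →  {marked(a), marked(b), marked(f), near(a,e), near(d,a), near(d,b), near(e,a), near(e,e), near(f,a), near(f,b)}
5. drop(a,e)  →  {marked(a), marked(b), marked(e), marked(f), near(a,a), near(d,a), near(d,b), near(e,a), near(f,a), near(f,b)}

flip(d,a); drop(b,f); step(b,b); flip(d,b); drop(a,e)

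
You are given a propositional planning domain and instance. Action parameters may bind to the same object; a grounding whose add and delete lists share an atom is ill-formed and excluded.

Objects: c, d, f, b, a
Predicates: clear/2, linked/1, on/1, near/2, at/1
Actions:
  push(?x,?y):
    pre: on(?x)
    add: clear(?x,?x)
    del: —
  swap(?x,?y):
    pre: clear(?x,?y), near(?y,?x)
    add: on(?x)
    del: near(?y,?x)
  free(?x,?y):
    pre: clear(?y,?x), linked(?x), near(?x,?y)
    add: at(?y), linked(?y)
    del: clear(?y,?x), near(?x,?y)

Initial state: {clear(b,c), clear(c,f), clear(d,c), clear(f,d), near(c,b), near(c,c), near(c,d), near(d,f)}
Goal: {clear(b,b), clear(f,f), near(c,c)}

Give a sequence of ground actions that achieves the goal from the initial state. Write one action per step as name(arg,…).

swap(f,d); push(f,c); swap(b,c); push(b,c)

1. swap(f,d)  →  {clear(b,c), clear(c,f), clear(d,c), clear(f,d), near(c,b), near(c,c), near(c,d), on(f)}
2. push(f,c)  →  {clear(b,c), clear(c,f), clear(d,c), clear(f,d), clear(f,f), near(c,b), near(c,c), near(c,d), on(f)}
3. swap(b,c)  →  {clear(b,c), clear(c,f), clear(d,c), clear(f,d), clear(f,f), near(c,c), near(c,d), on(b), on(f)}
4. push(b,c)  →  {clear(b,b), clear(b,c), clear(c,f), clear(d,c), clear(f,d), clear(f,f), near(c,c), near(c,d), on(b), on(f)}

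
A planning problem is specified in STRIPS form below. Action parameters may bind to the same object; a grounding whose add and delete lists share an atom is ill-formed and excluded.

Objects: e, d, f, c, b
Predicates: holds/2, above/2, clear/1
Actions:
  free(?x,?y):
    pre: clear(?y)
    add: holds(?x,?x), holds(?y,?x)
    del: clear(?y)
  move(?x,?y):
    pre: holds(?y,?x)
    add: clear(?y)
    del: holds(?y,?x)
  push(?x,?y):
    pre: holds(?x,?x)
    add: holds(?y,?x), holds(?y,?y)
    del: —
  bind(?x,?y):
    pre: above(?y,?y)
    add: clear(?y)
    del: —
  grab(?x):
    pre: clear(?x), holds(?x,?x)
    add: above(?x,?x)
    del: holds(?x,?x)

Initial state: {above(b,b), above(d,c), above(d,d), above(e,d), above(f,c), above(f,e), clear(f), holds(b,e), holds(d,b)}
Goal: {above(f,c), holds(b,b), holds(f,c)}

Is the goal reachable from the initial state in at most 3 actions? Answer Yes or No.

1. free(c,f)  →  {above(b,b), above(d,c), above(d,d), above(e,d), above(f,c), above(f,e), holds(b,e), holds(c,c), holds(d,b), holds(f,c)}
2. push(c,b)  →  {above(b,b), above(d,c), above(d,d), above(e,d), above(f,c), above(f,e), holds(b,b), holds(b,c), holds(b,e), holds(c,c), holds(d,b), holds(f,c)}
optimal plan length = 2; 2 ≤ 3

Yes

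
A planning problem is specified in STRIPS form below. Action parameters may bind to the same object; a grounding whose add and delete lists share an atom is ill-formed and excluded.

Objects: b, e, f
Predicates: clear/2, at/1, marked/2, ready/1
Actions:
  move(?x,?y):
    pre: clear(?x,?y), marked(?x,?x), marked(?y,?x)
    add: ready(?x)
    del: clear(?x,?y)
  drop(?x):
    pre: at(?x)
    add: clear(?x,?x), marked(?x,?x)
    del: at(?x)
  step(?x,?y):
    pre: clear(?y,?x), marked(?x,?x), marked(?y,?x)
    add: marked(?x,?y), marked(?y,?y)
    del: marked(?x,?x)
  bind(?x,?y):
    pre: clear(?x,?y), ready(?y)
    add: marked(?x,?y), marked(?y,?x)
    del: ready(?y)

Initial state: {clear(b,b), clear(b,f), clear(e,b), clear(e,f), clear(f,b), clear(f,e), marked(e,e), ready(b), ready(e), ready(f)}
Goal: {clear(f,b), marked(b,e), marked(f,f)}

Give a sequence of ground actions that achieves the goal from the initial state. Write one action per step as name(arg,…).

1. bind(e,b)  →  {clear(b,b), clear(b,f), clear(e,b), clear(e,f), clear(f,b), clear(f,e), marked(b,e), marked(e,b), marked(e,e), ready(e), ready(f)}
2. bind(e,f)  →  {clear(b,b), clear(b,f), clear(e,b), clear(e,f), clear(f,b), clear(f,e), marked(b,e), marked(e,b), marked(e,e), marked(e,f), marked(f,e), ready(e)}
3. step(e,f)  →  {clear(b,b), clear(b,f), clear(e,b), clear(e,f), clear(f,b), clear(f,e), marked(b,e), marked(e,b), marked(e,f), marked(f,e), marked(f,f), ready(e)}

bind(e,b); bind(e,f); step(e,f)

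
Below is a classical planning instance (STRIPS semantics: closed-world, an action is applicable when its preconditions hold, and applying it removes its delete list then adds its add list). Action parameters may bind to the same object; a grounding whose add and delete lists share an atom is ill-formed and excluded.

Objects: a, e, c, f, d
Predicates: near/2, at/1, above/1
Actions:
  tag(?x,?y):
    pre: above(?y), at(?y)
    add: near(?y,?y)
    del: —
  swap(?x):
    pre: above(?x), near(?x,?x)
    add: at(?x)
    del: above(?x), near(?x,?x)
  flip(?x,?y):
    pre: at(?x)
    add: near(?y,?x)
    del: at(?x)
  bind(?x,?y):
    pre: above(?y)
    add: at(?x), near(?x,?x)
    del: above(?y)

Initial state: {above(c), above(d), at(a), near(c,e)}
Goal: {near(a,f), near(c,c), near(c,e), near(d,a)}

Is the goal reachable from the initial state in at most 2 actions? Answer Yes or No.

No

1. flip(a,d)  →  {above(c), above(d), near(c,e), near(d,a)}
2. bind(c,c)  →  {above(d), at(c), near(c,c), near(c,e), near(d,a)}
3. bind(f,d)  →  {at(c), at(f), near(c,c), near(c,e), near(d,a), near(f,f)}
4. flip(f,a)  →  {at(c), near(a,f), near(c,c), near(c,e), near(d,a), near(f,f)}
optimal plan length = 4; 4 > 2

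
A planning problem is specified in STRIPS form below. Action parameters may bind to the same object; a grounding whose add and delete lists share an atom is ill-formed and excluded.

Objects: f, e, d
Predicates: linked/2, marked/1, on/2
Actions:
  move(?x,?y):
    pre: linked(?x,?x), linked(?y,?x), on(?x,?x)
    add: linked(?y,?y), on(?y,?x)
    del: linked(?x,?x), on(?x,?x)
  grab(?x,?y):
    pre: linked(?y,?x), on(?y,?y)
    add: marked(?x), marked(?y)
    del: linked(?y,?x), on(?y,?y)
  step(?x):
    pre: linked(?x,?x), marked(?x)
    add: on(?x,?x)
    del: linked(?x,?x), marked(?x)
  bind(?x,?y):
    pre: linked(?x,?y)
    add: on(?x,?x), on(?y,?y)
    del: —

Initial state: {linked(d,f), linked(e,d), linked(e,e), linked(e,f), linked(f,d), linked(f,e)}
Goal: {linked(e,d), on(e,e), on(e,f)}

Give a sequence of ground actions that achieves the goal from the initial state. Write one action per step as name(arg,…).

1. bind(f,e)  →  {linked(d,f), linked(e,d), linked(e,e), linked(e,f), linked(f,d), linked(f,e), on(e,e), on(f,f)}
2. move(e,f)  →  {linked(d,f), linked(e,d), linked(e,f), linked(f,d), linked(f,e), linked(f,f), on(f,e), on(f,f)}
3. move(f,e)  →  {linked(d,f), linked(e,d), linked(e,e), linked(e,f), linked(f,d), linked(f,e), on(e,f), on(f,e)}
4. bind(f,e)  →  {linked(d,f), linked(e,d), linked(e,e), linked(e,f), linked(f,d), linked(f,e), on(e,e), on(e,f), on(f,e), on(f,f)}

bind(f,e); move(e,f); move(f,e); bind(f,e)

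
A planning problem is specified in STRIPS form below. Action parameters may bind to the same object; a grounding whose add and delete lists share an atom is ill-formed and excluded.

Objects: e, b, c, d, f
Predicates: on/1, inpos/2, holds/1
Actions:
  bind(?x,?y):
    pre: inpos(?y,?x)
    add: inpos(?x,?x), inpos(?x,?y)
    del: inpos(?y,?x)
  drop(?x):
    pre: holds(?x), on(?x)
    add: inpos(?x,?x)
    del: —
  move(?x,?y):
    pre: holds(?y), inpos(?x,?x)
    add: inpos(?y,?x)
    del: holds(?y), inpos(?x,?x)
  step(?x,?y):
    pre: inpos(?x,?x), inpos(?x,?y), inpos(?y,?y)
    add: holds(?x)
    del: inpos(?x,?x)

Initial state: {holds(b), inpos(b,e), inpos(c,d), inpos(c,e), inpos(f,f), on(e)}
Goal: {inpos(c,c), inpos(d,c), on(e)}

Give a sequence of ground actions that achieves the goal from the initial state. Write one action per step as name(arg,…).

1. bind(e,c)  →  {holds(b), inpos(b,e), inpos(c,d), inpos(e,c), inpos(e,e), inpos(f,f), on(e)}
2. bind(c,e)  →  {holds(b), inpos(b,e), inpos(c,c), inpos(c,d), inpos(c,e), inpos(e,e), inpos(f,f), on(e)}
3. bind(d,c)  →  {holds(b), inpos(b,e), inpos(c,c), inpos(c,e), inpos(d,c), inpos(d,d), inpos(e,e), inpos(f,f), on(e)}

bind(e,c); bind(c,e); bind(d,c)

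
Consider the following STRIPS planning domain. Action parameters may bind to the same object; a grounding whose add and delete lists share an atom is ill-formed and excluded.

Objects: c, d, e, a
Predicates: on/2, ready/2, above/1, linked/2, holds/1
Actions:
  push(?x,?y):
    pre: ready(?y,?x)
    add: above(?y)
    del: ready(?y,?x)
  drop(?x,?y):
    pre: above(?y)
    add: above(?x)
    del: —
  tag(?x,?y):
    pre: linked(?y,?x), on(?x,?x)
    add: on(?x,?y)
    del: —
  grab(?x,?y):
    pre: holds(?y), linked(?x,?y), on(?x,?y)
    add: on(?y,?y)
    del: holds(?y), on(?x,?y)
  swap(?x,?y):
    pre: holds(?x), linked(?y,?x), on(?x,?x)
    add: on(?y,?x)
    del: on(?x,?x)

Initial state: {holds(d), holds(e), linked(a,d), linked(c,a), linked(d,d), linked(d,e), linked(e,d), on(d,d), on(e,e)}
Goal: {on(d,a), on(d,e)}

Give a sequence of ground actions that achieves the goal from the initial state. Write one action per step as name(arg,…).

1. tag(d,e)  →  {holds(d), holds(e), linked(a,d), linked(c,a), linked(d,d), linked(d,e), linked(e,d), on(d,d), on(d,e), on(e,e)}
2. tag(d,a)  →  {holds(d), holds(e), linked(a,d), linked(c,a), linked(d,d), linked(d,e), linked(e,d), on(d,a), on(d,d), on(d,e), on(e,e)}

tag(d,e); tag(d,a)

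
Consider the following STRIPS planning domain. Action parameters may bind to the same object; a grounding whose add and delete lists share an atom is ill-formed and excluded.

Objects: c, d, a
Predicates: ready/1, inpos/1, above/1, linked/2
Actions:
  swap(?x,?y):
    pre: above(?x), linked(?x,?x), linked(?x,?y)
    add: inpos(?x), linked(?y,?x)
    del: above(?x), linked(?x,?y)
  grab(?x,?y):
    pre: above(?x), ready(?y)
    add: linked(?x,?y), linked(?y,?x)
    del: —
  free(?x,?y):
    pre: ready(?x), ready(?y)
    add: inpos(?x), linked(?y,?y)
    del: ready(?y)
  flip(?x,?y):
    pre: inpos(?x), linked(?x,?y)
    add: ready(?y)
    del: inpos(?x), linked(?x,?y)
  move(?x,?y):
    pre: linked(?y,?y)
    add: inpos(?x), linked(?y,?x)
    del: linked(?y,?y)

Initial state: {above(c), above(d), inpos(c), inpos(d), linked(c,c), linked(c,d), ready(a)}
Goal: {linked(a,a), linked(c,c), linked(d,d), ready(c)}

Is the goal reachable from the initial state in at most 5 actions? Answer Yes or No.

1. grab(c,a)  →  {above(c), above(d), inpos(c), inpos(d), linked(a,c), linked(c,a), linked(c,c), linked(c,d), ready(a)}
2. free(a,a)  →  {above(c), above(d), inpos(a), inpos(c), inpos(d), linked(a,a), linked(a,c), linked(c,a), linked(c,c), linked(c,d)}
3. flip(c,d)  →  {above(c), above(d), inpos(a), inpos(d), linked(a,a), linked(a,c), linked(c,a), linked(c,c), ready(d)}
4. grab(d,d)  →  {above(c), above(d), inpos(a), inpos(d), linked(a,a), linked(a,c), linked(c,a), linked(c,c), linked(d,d), ready(d)}
5. flip(a,c)  →  {above(c), above(d), inpos(d), linked(a,a), linked(c,a), linked(c,c), linked(d,d), ready(c), ready(d)}
optimal plan length = 5; 5 ≤ 5

Yes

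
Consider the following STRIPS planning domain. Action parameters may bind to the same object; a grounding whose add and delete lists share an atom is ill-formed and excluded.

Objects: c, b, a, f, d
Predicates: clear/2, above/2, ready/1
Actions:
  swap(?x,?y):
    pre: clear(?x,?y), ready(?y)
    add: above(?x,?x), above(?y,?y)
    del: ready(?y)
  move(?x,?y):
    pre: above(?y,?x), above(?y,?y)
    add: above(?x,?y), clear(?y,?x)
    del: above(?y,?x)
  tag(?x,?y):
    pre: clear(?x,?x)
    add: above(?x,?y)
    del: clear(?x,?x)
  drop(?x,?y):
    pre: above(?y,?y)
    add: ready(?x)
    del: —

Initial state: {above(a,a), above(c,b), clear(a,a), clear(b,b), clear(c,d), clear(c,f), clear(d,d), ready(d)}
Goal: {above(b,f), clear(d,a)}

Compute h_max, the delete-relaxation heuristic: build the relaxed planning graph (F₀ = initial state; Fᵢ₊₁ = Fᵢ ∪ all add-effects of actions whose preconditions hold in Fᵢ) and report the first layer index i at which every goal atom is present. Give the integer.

2

F0 = init (8 atoms)
F1 = F0 ∪ {above(a,b), above(a,c), above(a,d), above(a,f), above(b,a), above(b,b), above(b,c), above(b,d), above(b,f), above(c,c), above(d,a), above(d,b), above(d,c), above(d,d), above(d,f), ready(a), ready(b), ready(c), ready(f)}  (27 atoms)
F2 = F1 ∪ {above(c,a), above(c,d), above(f,a), above(f,b), above(f,d), above(f,f), clear(a,b), clear(a,c), clear(a,d), clear(a,f), clear(b,a), clear(b,c), clear(b,d), clear(b,f), clear(c,b), clear(d,a), clear(d,b), clear(d,c), clear(d,f)}  (46 atoms)
goal ⊆ F2  ⇒  h_max = 2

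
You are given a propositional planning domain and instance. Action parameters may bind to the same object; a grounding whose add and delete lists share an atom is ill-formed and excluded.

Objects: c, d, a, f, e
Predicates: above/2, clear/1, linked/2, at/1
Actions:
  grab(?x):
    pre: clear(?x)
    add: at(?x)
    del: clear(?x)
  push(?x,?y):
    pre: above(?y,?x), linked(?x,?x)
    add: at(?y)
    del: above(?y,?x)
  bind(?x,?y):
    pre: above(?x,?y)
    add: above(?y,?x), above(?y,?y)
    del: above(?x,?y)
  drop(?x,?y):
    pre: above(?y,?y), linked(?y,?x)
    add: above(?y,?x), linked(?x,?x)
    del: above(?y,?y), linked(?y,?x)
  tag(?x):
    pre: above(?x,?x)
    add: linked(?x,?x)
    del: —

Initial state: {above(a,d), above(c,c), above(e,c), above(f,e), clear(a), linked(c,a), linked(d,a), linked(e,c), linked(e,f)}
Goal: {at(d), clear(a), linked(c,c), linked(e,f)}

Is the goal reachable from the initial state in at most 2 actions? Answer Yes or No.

1. bind(a,d)  →  {above(c,c), above(d,a), above(d,d), above(e,c), above(f,e), clear(a), linked(c,a), linked(d,a), linked(e,c), linked(e,f)}
2. drop(a,d)  →  {above(c,c), above(d,a), above(e,c), above(f,e), clear(a), linked(a,a), linked(c,a), linked(e,c), linked(e,f)}
3. push(a,d)  →  {above(c,c), above(e,c), above(f,e), at(d), clear(a), linked(a,a), linked(c,a), linked(e,c), linked(e,f)}
4. tag(c)  →  {above(c,c), above(e,c), above(f,e), at(d), clear(a), linked(a,a), linked(c,a), linked(c,c), linked(e,c), linked(e,f)}
optimal plan length = 4; 4 > 2

No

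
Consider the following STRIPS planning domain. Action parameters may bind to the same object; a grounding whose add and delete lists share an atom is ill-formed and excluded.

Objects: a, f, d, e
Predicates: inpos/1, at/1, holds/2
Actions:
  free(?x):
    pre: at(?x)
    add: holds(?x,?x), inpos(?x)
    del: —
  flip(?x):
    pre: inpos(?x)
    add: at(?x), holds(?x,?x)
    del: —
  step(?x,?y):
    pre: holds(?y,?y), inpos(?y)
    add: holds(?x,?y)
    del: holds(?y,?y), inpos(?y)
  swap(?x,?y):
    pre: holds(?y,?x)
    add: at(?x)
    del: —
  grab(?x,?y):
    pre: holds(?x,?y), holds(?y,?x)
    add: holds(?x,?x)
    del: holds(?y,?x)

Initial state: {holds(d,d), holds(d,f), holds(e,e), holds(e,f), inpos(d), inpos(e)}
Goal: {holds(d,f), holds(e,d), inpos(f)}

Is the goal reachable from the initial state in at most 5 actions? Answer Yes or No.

Yes

1. step(e,d)  →  {holds(d,f), holds(e,d), holds(e,e), holds(e,f), inpos(e)}
2. swap(f,d)  →  {at(f), holds(d,f), holds(e,d), holds(e,e), holds(e,f), inpos(e)}
3. free(f)  →  {at(f), holds(d,f), holds(e,d), holds(e,e), holds(e,f), holds(f,f), inpos(e), inpos(f)}
optimal plan length = 3; 3 ≤ 5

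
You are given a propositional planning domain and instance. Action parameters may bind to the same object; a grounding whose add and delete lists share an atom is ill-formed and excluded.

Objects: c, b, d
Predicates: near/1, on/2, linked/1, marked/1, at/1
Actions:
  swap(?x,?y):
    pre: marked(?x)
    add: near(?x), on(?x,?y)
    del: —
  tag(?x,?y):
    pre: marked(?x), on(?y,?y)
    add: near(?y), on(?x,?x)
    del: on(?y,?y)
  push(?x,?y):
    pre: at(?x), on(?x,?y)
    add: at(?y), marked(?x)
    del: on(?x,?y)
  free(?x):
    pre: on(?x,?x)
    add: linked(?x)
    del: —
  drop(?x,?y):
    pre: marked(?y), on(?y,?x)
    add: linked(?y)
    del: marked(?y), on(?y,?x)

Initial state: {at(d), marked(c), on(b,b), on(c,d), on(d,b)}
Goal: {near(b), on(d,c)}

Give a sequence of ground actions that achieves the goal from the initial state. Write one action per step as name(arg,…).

tag(c,b); push(d,b); swap(d,c)

1. tag(c,b)  →  {at(d), marked(c), near(b), on(c,c), on(c,d), on(d,b)}
2. push(d,b)  →  {at(b), at(d), marked(c), marked(d), near(b), on(c,c), on(c,d)}
3. swap(d,c)  →  {at(b), at(d), marked(c), marked(d), near(b), near(d), on(c,c), on(c,d), on(d,c)}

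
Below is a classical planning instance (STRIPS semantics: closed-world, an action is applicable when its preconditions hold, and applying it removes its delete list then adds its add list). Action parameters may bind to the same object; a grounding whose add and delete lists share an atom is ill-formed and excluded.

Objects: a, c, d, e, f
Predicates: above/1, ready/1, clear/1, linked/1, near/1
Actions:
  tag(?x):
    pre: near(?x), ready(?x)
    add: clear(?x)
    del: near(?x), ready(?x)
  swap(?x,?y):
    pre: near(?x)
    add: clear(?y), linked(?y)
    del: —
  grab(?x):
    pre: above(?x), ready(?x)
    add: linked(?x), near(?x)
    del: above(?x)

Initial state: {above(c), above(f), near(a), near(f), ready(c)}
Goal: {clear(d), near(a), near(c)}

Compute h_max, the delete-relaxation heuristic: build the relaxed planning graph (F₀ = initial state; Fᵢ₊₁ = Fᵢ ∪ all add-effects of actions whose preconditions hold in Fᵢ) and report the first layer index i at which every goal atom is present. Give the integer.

1

F0 = init (5 atoms)
F1 = F0 ∪ {clear(a), clear(c), clear(d), clear(e), clear(f), linked(a), linked(c), linked(d), linked(e), linked(f), near(c)}  (16 atoms)
goal ⊆ F1  ⇒  h_max = 1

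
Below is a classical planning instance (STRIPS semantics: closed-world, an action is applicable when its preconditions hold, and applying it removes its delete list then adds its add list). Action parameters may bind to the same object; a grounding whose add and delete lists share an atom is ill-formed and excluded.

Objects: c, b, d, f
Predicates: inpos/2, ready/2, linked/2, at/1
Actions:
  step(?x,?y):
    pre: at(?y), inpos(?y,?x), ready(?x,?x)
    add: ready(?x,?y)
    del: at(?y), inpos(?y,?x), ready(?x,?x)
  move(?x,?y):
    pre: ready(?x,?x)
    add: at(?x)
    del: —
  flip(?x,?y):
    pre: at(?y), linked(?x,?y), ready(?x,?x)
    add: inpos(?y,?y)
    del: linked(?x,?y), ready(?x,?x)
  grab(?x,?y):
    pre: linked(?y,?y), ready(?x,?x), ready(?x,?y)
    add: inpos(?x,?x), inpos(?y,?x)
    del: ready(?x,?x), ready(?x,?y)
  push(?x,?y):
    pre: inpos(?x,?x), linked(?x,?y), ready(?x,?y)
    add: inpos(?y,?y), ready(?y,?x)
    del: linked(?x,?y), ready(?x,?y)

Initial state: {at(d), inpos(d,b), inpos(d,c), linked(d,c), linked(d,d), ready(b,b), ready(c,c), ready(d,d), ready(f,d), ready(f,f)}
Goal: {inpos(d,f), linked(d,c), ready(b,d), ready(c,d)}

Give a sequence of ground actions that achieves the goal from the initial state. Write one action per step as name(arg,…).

step(c,d); move(d,c); step(b,d); grab(f,d)

1. step(c,d)  →  {inpos(d,b), linked(d,c), linked(d,d), ready(b,b), ready(c,d), ready(d,d), ready(f,d), ready(f,f)}
2. move(d,c)  →  {at(d), inpos(d,b), linked(d,c), linked(d,d), ready(b,b), ready(c,d), ready(d,d), ready(f,d), ready(f,f)}
3. step(b,d)  →  {linked(d,c), linked(d,d), ready(b,d), ready(c,d), ready(d,d), ready(f,d), ready(f,f)}
4. grab(f,d)  →  {inpos(d,f), inpos(f,f), linked(d,c), linked(d,d), ready(b,d), ready(c,d), ready(d,d)}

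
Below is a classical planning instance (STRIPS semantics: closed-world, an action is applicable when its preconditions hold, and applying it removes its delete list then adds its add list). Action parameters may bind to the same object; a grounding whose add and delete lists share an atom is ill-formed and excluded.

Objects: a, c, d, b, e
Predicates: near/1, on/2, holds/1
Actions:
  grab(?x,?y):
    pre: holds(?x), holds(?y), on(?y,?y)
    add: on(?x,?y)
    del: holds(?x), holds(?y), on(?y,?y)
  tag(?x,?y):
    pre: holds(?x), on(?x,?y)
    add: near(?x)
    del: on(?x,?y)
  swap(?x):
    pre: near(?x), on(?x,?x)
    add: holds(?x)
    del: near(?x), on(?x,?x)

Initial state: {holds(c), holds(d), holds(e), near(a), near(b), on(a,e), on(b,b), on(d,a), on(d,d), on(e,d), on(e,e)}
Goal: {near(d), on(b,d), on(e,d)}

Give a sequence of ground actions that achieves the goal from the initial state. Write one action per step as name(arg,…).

1. tag(d,a)  →  {holds(c), holds(d), holds(e), near(a), near(b), near(d), on(a,e), on(b,b), on(d,d), on(e,d), on(e,e)}
2. swap(b)  →  {holds(b), holds(c), holds(d), holds(e), near(a), near(d), on(a,e), on(d,d), on(e,d), on(e,e)}
3. grab(b,d)  →  {holds(c), holds(e), near(a), near(d), on(a,e), on(b,d), on(e,d), on(e,e)}

tag(d,a); swap(b); grab(b,d)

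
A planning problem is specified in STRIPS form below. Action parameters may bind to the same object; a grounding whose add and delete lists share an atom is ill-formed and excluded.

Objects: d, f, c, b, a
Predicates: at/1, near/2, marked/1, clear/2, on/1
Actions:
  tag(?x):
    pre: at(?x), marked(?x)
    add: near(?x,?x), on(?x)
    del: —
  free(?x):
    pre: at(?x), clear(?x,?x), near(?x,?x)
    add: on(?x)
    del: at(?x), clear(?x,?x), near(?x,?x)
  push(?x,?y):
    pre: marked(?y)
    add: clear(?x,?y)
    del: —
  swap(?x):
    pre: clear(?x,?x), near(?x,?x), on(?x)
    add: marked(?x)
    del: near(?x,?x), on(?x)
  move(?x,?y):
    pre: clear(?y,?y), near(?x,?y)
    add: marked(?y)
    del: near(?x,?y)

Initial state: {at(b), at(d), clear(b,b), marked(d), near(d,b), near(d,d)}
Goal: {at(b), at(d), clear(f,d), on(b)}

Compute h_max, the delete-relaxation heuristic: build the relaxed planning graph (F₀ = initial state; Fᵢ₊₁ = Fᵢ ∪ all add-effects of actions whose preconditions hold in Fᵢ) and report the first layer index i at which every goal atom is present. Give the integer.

2

F0 = init (6 atoms)
F1 = F0 ∪ {clear(a,d), clear(b,d), clear(c,d), clear(d,d), clear(f,d), marked(b), on(d)}  (13 atoms)
F2 = F1 ∪ {clear(a,b), clear(c,b), clear(d,b), clear(f,b), near(b,b), on(b)}  (19 atoms)
goal ⊆ F2  ⇒  h_max = 2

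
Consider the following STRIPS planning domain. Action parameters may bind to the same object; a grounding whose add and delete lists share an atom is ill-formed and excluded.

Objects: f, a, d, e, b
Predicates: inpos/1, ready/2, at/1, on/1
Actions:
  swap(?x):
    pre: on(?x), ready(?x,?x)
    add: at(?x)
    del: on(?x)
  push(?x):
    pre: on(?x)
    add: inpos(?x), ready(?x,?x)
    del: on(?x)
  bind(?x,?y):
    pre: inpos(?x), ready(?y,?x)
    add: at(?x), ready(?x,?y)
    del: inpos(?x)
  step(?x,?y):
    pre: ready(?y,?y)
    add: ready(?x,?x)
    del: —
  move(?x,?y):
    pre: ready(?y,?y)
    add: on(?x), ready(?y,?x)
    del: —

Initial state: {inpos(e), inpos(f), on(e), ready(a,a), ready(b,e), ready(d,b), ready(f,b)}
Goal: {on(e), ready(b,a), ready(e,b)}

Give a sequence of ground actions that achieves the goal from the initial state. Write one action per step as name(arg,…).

1. bind(e,b)  →  {at(e), inpos(f), on(e), ready(a,a), ready(b,e), ready(d,b), ready(e,b), ready(f,b)}
2. step(b,a)  →  {at(e), inpos(f), on(e), ready(a,a), ready(b,b), ready(b,e), ready(d,b), ready(e,b), ready(f,b)}
3. move(a,b)  →  {at(e), inpos(f), on(a), on(e), ready(a,a), ready(b,a), ready(b,b), ready(b,e), ready(d,b), ready(e,b), ready(f,b)}

bind(e,b); step(b,a); move(a,b)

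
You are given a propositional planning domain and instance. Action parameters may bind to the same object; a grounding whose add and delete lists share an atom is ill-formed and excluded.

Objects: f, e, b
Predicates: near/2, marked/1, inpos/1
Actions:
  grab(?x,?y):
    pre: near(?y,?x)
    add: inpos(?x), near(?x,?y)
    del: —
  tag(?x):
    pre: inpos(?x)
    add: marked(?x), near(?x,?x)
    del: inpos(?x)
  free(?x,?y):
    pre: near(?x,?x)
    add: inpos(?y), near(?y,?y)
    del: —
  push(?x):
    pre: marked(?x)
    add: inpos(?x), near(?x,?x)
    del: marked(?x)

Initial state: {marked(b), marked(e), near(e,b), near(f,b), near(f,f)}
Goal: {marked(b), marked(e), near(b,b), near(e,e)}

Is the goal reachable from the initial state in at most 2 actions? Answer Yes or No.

1. free(f,e)  →  {inpos(e), marked(b), marked(e), near(e,b), near(e,e), near(f,b), near(f,f)}
2. free(f,b)  →  {inpos(b), inpos(e), marked(b), marked(e), near(b,b), near(e,b), near(e,e), near(f,b), near(f,f)}
optimal plan length = 2; 2 ≤ 2

Yes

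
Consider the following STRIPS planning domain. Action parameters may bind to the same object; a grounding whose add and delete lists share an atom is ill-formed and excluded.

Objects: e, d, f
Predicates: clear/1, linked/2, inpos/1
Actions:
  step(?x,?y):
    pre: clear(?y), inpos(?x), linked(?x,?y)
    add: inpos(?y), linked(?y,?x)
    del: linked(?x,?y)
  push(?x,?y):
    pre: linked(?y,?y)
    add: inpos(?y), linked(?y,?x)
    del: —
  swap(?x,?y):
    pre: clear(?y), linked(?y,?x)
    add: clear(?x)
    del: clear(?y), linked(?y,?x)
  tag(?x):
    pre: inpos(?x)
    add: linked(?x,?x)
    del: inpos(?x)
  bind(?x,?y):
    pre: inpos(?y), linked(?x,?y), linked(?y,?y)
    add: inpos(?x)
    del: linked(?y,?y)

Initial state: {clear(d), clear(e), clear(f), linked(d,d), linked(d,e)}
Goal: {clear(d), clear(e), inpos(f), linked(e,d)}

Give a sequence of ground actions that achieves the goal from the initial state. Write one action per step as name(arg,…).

push(f,d); step(d,e); step(d,f)

1. push(f,d)  →  {clear(d), clear(e), clear(f), inpos(d), linked(d,d), linked(d,e), linked(d,f)}
2. step(d,e)  →  {clear(d), clear(e), clear(f), inpos(d), inpos(e), linked(d,d), linked(d,f), linked(e,d)}
3. step(d,f)  →  {clear(d), clear(e), clear(f), inpos(d), inpos(e), inpos(f), linked(d,d), linked(e,d), linked(f,d)}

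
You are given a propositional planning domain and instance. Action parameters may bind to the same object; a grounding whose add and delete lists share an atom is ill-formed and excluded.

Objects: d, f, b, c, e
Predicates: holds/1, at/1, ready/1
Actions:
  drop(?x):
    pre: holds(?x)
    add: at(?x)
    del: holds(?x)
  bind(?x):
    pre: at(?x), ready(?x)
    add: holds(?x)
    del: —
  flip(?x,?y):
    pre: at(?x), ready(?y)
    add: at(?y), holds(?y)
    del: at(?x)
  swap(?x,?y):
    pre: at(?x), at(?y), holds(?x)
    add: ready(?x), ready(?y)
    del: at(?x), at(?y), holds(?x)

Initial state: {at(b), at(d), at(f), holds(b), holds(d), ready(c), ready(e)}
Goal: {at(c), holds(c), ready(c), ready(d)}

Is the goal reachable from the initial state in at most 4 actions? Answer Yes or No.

Yes

1. flip(f,c)  →  {at(b), at(c), at(d), holds(b), holds(c), holds(d), ready(c), ready(e)}
2. swap(d,d)  →  {at(b), at(c), holds(b), holds(c), ready(c), ready(d), ready(e)}
optimal plan length = 2; 2 ≤ 4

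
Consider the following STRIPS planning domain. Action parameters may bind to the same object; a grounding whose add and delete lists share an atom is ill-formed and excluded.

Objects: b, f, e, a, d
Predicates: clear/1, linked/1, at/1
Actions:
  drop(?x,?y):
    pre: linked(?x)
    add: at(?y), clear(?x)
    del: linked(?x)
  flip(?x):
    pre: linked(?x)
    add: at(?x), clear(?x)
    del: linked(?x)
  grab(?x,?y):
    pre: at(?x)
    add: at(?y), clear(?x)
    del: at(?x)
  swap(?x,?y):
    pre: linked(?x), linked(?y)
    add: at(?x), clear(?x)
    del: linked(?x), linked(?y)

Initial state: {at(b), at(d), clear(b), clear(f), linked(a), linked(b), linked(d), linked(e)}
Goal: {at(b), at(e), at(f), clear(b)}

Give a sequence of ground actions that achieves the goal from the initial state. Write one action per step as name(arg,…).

drop(b,f); drop(e,e)

1. drop(b,f)  →  {at(b), at(d), at(f), clear(b), clear(f), linked(a), linked(d), linked(e)}
2. drop(e,e)  →  {at(b), at(d), at(e), at(f), clear(b), clear(e), clear(f), linked(a), linked(d)}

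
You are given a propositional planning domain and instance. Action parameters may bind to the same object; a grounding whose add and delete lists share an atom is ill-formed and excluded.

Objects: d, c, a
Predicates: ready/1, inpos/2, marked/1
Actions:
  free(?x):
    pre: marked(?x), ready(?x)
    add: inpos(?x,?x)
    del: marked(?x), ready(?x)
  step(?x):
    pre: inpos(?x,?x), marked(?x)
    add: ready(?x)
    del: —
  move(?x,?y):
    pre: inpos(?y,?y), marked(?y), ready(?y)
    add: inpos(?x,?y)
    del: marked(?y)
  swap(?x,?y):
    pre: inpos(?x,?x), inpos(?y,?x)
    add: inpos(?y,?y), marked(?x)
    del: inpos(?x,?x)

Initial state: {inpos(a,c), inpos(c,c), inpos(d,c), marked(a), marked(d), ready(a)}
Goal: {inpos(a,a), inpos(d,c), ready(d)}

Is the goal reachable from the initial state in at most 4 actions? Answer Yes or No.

1. free(a)  →  {inpos(a,a), inpos(a,c), inpos(c,c), inpos(d,c), marked(d)}
2. swap(c,d)  →  {inpos(a,a), inpos(a,c), inpos(d,c), inpos(d,d), marked(c), marked(d)}
3. step(d)  →  {inpos(a,a), inpos(a,c), inpos(d,c), inpos(d,d), marked(c), marked(d), ready(d)}
optimal plan length = 3; 3 ≤ 4

Yes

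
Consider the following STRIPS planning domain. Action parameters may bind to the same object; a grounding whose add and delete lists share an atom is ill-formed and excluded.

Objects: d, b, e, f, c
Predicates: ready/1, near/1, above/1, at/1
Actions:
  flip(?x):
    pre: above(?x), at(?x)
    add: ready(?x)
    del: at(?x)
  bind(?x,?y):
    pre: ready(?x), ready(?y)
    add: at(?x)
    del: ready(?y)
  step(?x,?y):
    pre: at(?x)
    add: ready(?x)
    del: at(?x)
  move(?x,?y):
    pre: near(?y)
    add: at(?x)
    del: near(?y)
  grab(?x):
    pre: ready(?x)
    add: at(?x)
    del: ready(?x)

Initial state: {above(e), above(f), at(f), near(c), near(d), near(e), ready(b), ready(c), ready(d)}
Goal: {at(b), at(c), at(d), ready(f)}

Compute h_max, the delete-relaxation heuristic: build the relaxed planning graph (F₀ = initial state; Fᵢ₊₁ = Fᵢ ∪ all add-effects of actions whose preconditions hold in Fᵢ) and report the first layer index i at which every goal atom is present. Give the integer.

1

F0 = init (9 atoms)
F1 = F0 ∪ {at(b), at(c), at(d), at(e), ready(f)}  (14 atoms)
goal ⊆ F1  ⇒  h_max = 1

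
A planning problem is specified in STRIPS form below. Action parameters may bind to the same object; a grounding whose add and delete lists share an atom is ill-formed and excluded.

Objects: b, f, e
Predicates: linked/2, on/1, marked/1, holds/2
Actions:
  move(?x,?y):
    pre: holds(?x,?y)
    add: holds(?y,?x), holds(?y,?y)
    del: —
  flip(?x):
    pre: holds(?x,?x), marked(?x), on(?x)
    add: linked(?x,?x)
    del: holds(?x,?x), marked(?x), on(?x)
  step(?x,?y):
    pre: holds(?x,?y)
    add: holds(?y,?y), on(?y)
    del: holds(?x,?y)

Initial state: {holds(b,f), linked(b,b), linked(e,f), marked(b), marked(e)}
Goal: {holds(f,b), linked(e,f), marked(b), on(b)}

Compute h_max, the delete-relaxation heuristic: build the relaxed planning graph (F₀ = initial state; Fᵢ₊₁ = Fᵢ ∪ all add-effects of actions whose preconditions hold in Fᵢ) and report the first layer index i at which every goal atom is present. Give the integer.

2

F0 = init (5 atoms)
F1 = F0 ∪ {holds(f,b), holds(f,f), on(f)}  (8 atoms)
F2 = F1 ∪ {holds(b,b), on(b)}  (10 atoms)
goal ⊆ F2  ⇒  h_max = 2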